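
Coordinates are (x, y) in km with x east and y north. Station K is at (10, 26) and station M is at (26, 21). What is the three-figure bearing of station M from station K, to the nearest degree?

107°

Δeast = 26 − 10 = 16.00; Δnorth = 21 − 26 = -5.00.
Bearing = atan2(Δeast, Δnorth) mod 360° = 107.35° ≈ 107°.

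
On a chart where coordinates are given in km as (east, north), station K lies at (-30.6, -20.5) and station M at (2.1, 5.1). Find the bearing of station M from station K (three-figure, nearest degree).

Δeast = 2.1 − -30.6 = 32.70; Δnorth = 5.1 − -20.5 = 25.60.
Bearing = atan2(Δeast, Δnorth) mod 360° = 51.94° ≈ 052°.

052°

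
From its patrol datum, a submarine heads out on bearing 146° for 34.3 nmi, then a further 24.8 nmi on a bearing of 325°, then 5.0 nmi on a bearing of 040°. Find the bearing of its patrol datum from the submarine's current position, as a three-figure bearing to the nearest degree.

298°

Leg 1 (146°, 34.3 nmi): east 34.3 sin 146° = 19.18, north 34.3 cos 146° = -28.44
Leg 2 (325°, 24.8 nmi): east 24.8 sin 325° = -14.22, north 24.8 cos 325° = 20.31
Leg 3 (040°, 5.0 nmi): east 5.0 sin 40° = 3.21, north 5.0 cos 40° = 3.83
Net displacement: 8.17 east, -4.29 north. Direction back to start is (-8.17, 4.29): bearing = atan2(-8.17, 4.29) mod 360° = 297.71° ≈ 298°.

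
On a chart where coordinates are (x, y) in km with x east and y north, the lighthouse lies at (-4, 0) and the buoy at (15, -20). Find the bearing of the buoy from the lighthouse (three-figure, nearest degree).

Δeast = 15 − -4 = 19.00; Δnorth = -20 − 0 = -20.00.
Bearing = atan2(Δeast, Δnorth) mod 360° = 136.47° ≈ 136°.

136°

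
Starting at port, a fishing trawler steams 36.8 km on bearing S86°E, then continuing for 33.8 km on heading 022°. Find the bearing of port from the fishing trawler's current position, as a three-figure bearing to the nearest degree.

240°

Leg 1 (S86°E, 36.8 km): east 36.8 sin 94° = 36.71, north 36.8 cos 94° = -2.57
Leg 2 (022°, 33.8 km): east 33.8 sin 22° = 12.66, north 33.8 cos 22° = 31.34
Net displacement: 49.37 east, 28.77 north. Direction back to start is (-49.37, -28.77): bearing = atan2(-49.37, -28.77) mod 360° = 239.77° ≈ 240°.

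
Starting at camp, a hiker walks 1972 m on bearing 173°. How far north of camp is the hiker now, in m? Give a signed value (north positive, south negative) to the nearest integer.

-1957 m

Leg 1 (173°, 1972 m): east 1972 sin 173° = 240.33, north 1972 cos 173° = -1957.30
Net north component: -1957.30 m.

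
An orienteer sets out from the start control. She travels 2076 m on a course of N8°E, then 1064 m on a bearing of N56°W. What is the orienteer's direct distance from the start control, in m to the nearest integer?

Leg 1 (N8°E, 2076 m): east 2076 sin 8° = 288.92, north 2076 cos 8° = 2055.80
Leg 2 (N56°W, 1064 m): east 1064 sin 304° = -882.10, north 1064 cos 304° = 594.98
Net: -593.17 east, 2650.78 north. Distance = √((-593.17)² + (2650.78)²) = 2716.335 m.

2716 m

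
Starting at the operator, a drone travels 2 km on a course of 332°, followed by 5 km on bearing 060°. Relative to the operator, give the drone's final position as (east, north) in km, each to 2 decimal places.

(3.39, 4.27)

Leg 1 (332°, 2 km): east 2 sin 332° = -0.94, north 2 cos 332° = 1.77
Leg 2 (060°, 5 km): east 5 sin 60° = 4.33, north 5 cos 60° = 2.50
Summing: 3.39 km east, 4.27 km north → (3.39, 4.27).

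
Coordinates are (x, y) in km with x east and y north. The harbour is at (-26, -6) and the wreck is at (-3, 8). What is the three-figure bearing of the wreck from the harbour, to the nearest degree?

059°

Δeast = -3 − -26 = 23.00; Δnorth = 8 − -6 = 14.00.
Bearing = atan2(Δeast, Δnorth) mod 360° = 58.67° ≈ 059°.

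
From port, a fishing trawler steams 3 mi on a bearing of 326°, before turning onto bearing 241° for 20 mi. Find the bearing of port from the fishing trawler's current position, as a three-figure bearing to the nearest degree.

069°

Leg 1 (326°, 3 mi): east 3 sin 326° = -1.68, north 3 cos 326° = 2.49
Leg 2 (241°, 20 mi): east 20 sin 241° = -17.49, north 20 cos 241° = -9.70
Net displacement: -19.17 east, -7.21 north. Direction back to start is (19.17, 7.21): bearing = atan2(19.17, 7.21) mod 360° = 69.39° ≈ 069°.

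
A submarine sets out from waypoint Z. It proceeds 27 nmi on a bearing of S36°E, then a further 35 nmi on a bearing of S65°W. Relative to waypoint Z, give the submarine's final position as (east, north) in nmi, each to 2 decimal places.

(-15.85, -36.64)

Leg 1 (S36°E, 27 nmi): east 27 sin 144° = 15.87, north 27 cos 144° = -21.84
Leg 2 (S65°W, 35 nmi): east 35 sin 245° = -31.72, north 35 cos 245° = -14.79
Summing: -15.85 nmi east, -36.64 nmi north → (-15.85, -36.64).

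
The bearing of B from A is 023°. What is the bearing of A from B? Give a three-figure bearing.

203°

Back-bearing = 023° + 180° = 203°.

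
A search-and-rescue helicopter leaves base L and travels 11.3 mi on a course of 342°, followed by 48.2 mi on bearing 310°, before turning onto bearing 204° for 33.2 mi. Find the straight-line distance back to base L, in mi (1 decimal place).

55.1 mi

Leg 1 (342°, 11.3 mi): east 11.3 sin 342° = -3.49, north 11.3 cos 342° = 10.75
Leg 2 (310°, 48.2 mi): east 48.2 sin 310° = -36.92, north 48.2 cos 310° = 30.98
Leg 3 (204°, 33.2 mi): east 33.2 sin 204° = -13.50, north 33.2 cos 204° = -30.33
Net: -53.92 east, 11.40 north. Distance = √((-53.92)² + (11.40)²) = 55.111 mi.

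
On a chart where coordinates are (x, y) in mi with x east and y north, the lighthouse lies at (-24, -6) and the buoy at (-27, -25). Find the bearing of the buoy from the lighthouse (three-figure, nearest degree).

Δeast = -27 − -24 = -3.00; Δnorth = -25 − -6 = -19.00.
Bearing = atan2(Δeast, Δnorth) mod 360° = 188.97° ≈ 189°.

189°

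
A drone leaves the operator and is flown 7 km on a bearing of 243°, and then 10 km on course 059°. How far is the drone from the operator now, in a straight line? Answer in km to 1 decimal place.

Leg 1 (243°, 7 km): east 7 sin 243° = -6.24, north 7 cos 243° = -3.18
Leg 2 (059°, 10 km): east 10 sin 59° = 8.57, north 10 cos 59° = 5.15
Net: 2.33 east, 1.97 north. Distance = √((2.33)² + (1.97)²) = 3.056 km.

3.1 km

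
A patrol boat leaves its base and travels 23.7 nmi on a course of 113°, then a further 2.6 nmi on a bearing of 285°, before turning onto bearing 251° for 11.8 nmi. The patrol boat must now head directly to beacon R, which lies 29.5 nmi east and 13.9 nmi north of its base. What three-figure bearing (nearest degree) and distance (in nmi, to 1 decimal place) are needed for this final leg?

039°, 33.9 nmi

Leg 1 (113°, 23.7 nmi): east 23.7 sin 113° = 21.82, north 23.7 cos 113° = -9.26
Leg 2 (285°, 2.6 nmi): east 2.6 sin 285° = -2.51, north 2.6 cos 285° = 0.67
Leg 3 (251°, 11.8 nmi): east 11.8 sin 251° = -11.16, north 11.8 cos 251° = -3.84
Current position: (8.15, -12.43). Target: (29.5, 13.9). Remaining: Δeast = 21.35, Δnorth = 26.33.
Bearing = atan2(21.35, 26.33) mod 360° = 39.04°; distance = √((21.35)² + (26.33)²) = 33.899 nmi.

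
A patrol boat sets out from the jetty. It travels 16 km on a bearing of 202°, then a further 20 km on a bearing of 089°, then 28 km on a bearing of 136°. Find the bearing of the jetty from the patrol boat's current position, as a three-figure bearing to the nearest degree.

Leg 1 (202°, 16 km): east 16 sin 202° = -5.99, north 16 cos 202° = -14.83
Leg 2 (089°, 20 km): east 20 sin 89° = 20.00, north 20 cos 89° = 0.35
Leg 3 (136°, 28 km): east 28 sin 136° = 19.45, north 28 cos 136° = -20.14
Net displacement: 33.45 east, -34.63 north. Direction back to start is (-33.45, 34.63): bearing = atan2(-33.45, 34.63) mod 360° = 315.99° ≈ 316°.

316°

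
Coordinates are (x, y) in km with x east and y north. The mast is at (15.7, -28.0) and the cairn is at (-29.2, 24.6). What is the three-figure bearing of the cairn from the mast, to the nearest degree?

320°

Δeast = -29.2 − 15.7 = -44.90; Δnorth = 24.6 − -28.0 = 52.60.
Bearing = atan2(Δeast, Δnorth) mod 360° = 319.52° ≈ 320°.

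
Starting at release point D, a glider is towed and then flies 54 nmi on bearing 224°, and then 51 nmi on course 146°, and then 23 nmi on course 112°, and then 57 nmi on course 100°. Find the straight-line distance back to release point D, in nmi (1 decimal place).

120.9 nmi

Leg 1 (224°, 54 nmi): east 54 sin 224° = -37.51, north 54 cos 224° = -38.84
Leg 2 (146°, 51 nmi): east 51 sin 146° = 28.52, north 51 cos 146° = -42.28
Leg 3 (112°, 23 nmi): east 23 sin 112° = 21.33, north 23 cos 112° = -8.62
Leg 4 (100°, 57 nmi): east 57 sin 100° = 56.13, north 57 cos 100° = -9.90
Net: 68.47 east, -99.64 north. Distance = √((68.47)² + (-99.64)²) = 120.895 nmi.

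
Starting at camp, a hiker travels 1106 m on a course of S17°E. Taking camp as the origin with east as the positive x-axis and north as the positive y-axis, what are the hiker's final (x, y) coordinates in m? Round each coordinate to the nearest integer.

Leg 1 (S17°E, 1106 m): east 1106 sin 163° = 323.36, north 1106 cos 163° = -1057.67
Summing: 323.36 m east, -1057.67 m north → (323, -1058).

(323, -1058)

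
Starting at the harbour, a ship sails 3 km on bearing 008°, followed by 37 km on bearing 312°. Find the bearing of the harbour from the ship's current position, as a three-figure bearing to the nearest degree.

Leg 1 (008°, 3 km): east 3 sin 8° = 0.42, north 3 cos 8° = 2.97
Leg 2 (312°, 37 km): east 37 sin 312° = -27.50, north 37 cos 312° = 24.76
Net displacement: -27.08 east, 27.73 north. Direction back to start is (27.08, -27.73): bearing = atan2(27.08, -27.73) mod 360° = 135.68° ≈ 136°.

136°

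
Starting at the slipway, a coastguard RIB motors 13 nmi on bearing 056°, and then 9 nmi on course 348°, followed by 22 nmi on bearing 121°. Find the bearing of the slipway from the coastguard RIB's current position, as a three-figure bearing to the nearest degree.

260°

Leg 1 (056°, 13 nmi): east 13 sin 56° = 10.78, north 13 cos 56° = 7.27
Leg 2 (348°, 9 nmi): east 9 sin 348° = -1.87, north 9 cos 348° = 8.80
Leg 3 (121°, 22 nmi): east 22 sin 121° = 18.86, north 22 cos 121° = -11.33
Net displacement: 27.76 east, 4.74 north. Direction back to start is (-27.76, -4.74): bearing = atan2(-27.76, -4.74) mod 360° = 260.31° ≈ 260°.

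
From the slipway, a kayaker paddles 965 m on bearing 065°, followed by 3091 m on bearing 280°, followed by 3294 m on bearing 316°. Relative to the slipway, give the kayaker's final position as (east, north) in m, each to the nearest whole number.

(-4458, 3314)

Leg 1 (065°, 965 m): east 965 sin 65° = 874.59, north 965 cos 65° = 407.83
Leg 2 (280°, 3091 m): east 3091 sin 280° = -3044.04, north 3091 cos 280° = 536.75
Leg 3 (316°, 3294 m): east 3294 sin 316° = -2288.20, north 3294 cos 316° = 2369.51
Summing: -4457.66 m east, 3314.08 m north → (-4458, 3314).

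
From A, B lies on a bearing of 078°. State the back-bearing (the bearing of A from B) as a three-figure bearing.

Back-bearing = 078° + 180° = 258°.

258°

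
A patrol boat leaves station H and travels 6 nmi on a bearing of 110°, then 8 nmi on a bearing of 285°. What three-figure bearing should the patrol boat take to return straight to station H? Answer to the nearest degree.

091°

Leg 1 (110°, 6 nmi): east 6 sin 110° = 5.64, north 6 cos 110° = -2.05
Leg 2 (285°, 8 nmi): east 8 sin 285° = -7.73, north 8 cos 285° = 2.07
Net displacement: -2.09 east, 0.02 north. Direction back to start is (2.09, -0.02): bearing = atan2(2.09, -0.02) mod 360° = 90.51° ≈ 091°.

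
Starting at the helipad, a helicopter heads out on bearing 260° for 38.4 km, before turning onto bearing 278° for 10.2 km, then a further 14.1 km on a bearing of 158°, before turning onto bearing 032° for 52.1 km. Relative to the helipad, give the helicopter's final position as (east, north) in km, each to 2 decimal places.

Leg 1 (260°, 38.4 km): east 38.4 sin 260° = -37.82, north 38.4 cos 260° = -6.67
Leg 2 (278°, 10.2 km): east 10.2 sin 278° = -10.10, north 10.2 cos 278° = 1.42
Leg 3 (158°, 14.1 km): east 14.1 sin 158° = 5.28, north 14.1 cos 158° = -13.07
Leg 4 (032°, 52.1 km): east 52.1 sin 32° = 27.61, north 52.1 cos 32° = 44.18
Summing: -15.03 km east, 25.86 km north → (-15.03, 25.86).

(-15.03, 25.86)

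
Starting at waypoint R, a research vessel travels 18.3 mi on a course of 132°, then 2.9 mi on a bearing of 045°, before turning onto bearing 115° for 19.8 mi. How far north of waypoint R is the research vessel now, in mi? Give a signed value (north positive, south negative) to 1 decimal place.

-18.6 mi

Leg 1 (132°, 18.3 mi): east 18.3 sin 132° = 13.60, north 18.3 cos 132° = -12.25
Leg 2 (045°, 2.9 mi): east 2.9 sin 45° = 2.05, north 2.9 cos 45° = 2.05
Leg 3 (115°, 19.8 mi): east 19.8 sin 115° = 17.94, north 19.8 cos 115° = -8.37
Net north component: -18.56 mi.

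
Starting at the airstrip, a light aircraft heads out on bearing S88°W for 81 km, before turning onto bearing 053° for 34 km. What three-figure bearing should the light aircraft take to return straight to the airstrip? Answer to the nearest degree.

Leg 1 (S88°W, 81 km): east 81 sin 268° = -80.95, north 81 cos 268° = -2.83
Leg 2 (053°, 34 km): east 34 sin 53° = 27.15, north 34 cos 53° = 20.46
Net displacement: -53.80 east, 17.63 north. Direction back to start is (53.80, -17.63): bearing = atan2(53.80, -17.63) mod 360° = 108.15° ≈ 108°.

108°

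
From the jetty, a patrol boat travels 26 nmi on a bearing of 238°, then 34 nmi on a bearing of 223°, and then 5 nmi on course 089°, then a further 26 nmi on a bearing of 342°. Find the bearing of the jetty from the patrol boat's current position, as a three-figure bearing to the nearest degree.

074°

Leg 1 (238°, 26 nmi): east 26 sin 238° = -22.05, north 26 cos 238° = -13.78
Leg 2 (223°, 34 nmi): east 34 sin 223° = -23.19, north 34 cos 223° = -24.87
Leg 3 (089°, 5 nmi): east 5 sin 89° = 5.00, north 5 cos 89° = 0.09
Leg 4 (342°, 26 nmi): east 26 sin 342° = -8.03, north 26 cos 342° = 24.73
Net displacement: -48.27 east, -13.83 north. Direction back to start is (48.27, 13.83): bearing = atan2(48.27, 13.83) mod 360° = 74.01° ≈ 074°.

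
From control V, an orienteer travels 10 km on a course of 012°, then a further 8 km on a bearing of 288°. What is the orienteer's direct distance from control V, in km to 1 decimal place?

13.4 km

Leg 1 (012°, 10 km): east 10 sin 12° = 2.08, north 10 cos 12° = 9.78
Leg 2 (288°, 8 km): east 8 sin 288° = -7.61, north 8 cos 288° = 2.47
Net: -5.53 east, 12.25 north. Distance = √((-5.53)² + (12.25)²) = 13.443 km.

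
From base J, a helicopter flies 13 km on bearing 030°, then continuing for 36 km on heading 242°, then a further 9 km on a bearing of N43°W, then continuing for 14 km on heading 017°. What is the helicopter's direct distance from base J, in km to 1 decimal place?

30.9 km

Leg 1 (030°, 13 km): east 13 sin 30° = 6.50, north 13 cos 30° = 11.26
Leg 2 (242°, 36 km): east 36 sin 242° = -31.79, north 36 cos 242° = -16.90
Leg 3 (N43°W, 9 km): east 9 sin 317° = -6.14, north 9 cos 317° = 6.58
Leg 4 (017°, 14 km): east 14 sin 17° = 4.09, north 14 cos 17° = 13.39
Net: -27.33 east, 14.33 north. Distance = √((-27.33)² + (14.33)²) = 30.859 km.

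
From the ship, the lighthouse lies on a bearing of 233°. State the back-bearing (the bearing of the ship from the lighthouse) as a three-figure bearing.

053°

Back-bearing = 233° − 180° = 053°.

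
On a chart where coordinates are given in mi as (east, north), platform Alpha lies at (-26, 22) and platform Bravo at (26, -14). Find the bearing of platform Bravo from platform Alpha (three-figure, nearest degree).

Δeast = 26 − -26 = 52.00; Δnorth = -14 − 22 = -36.00.
Bearing = atan2(Δeast, Δnorth) mod 360° = 124.70° ≈ 125°.

125°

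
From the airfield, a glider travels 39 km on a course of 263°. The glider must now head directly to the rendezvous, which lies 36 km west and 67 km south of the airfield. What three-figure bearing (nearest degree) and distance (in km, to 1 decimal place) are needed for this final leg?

178°, 62.3 km

Leg 1 (263°, 39 km): east 39 sin 263° = -38.71, north 39 cos 263° = -4.75
Current position: (-38.71, -4.75). Target: (-36, -67). Remaining: Δeast = 2.71, Δnorth = -62.25.
Bearing = atan2(2.71, -62.25) mod 360° = 177.51°; distance = √((2.71)² + (-62.25)²) = 62.306 km.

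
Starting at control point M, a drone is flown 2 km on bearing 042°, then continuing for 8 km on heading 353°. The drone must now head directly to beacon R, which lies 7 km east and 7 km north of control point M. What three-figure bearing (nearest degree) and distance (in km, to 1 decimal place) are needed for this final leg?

110°, 7.1 km

Leg 1 (042°, 2 km): east 2 sin 42° = 1.34, north 2 cos 42° = 1.49
Leg 2 (353°, 8 km): east 8 sin 353° = -0.97, north 8 cos 353° = 7.94
Current position: (0.36, 9.43). Target: (7, 7). Remaining: Δeast = 6.64, Δnorth = -2.43.
Bearing = atan2(6.64, -2.43) mod 360° = 110.08°; distance = √((6.64)² + (-2.43)²) = 7.066 km.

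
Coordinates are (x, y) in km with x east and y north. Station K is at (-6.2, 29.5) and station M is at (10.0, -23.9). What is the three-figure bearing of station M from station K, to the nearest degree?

163°

Δeast = 10.0 − -6.2 = 16.20; Δnorth = -23.9 − 29.5 = -53.40.
Bearing = atan2(Δeast, Δnorth) mod 360° = 163.12° ≈ 163°.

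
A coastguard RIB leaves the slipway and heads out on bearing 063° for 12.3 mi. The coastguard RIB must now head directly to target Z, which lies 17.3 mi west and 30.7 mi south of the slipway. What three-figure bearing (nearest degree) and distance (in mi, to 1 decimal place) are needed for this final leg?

218°, 46.0 mi

Leg 1 (063°, 12.3 mi): east 12.3 sin 63° = 10.96, north 12.3 cos 63° = 5.58
Current position: (10.96, 5.58). Target: (-17.3, -30.7). Remaining: Δeast = -28.26, Δnorth = -36.28.
Bearing = atan2(-28.26, -36.28) mod 360° = 217.91°; distance = √((-28.26)² + (-36.28)²) = 45.991 mi.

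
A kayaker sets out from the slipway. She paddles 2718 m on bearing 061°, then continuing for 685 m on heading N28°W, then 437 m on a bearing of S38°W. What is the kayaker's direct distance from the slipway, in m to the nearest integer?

2384 m

Leg 1 (061°, 2718 m): east 2718 sin 61° = 2377.22, north 2718 cos 61° = 1317.71
Leg 2 (N28°W, 685 m): east 685 sin 332° = -321.59, north 685 cos 332° = 604.82
Leg 3 (S38°W, 437 m): east 437 sin 218° = -269.04, north 437 cos 218° = -344.36
Net: 1786.58 east, 1578.17 north. Distance = √((1786.58)² + (1578.17)²) = 2383.801 m.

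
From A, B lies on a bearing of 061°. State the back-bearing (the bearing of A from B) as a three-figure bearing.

Back-bearing = 061° + 180° = 241°.

241°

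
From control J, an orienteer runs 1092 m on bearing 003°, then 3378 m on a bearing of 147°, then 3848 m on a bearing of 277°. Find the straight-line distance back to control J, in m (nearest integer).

Leg 1 (003°, 1092 m): east 1092 sin 3° = 57.15, north 1092 cos 3° = 1090.50
Leg 2 (147°, 3378 m): east 3378 sin 147° = 1839.79, north 3378 cos 147° = -2833.03
Leg 3 (277°, 3848 m): east 3848 sin 277° = -3819.32, north 3848 cos 277° = 468.95
Net: -1922.38 east, -1273.57 north. Distance = √((-1922.38)² + (-1273.57)²) = 2305.974 m.

2306 m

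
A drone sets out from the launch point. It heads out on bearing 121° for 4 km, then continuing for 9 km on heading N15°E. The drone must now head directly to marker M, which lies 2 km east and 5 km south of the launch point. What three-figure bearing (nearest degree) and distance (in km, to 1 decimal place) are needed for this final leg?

198°, 12.2 km

Leg 1 (121°, 4 km): east 4 sin 121° = 3.43, north 4 cos 121° = -2.06
Leg 2 (N15°E, 9 km): east 9 sin 15° = 2.33, north 9 cos 15° = 8.69
Current position: (5.76, 6.63). Target: (2, -5). Remaining: Δeast = -3.76, Δnorth = -11.63.
Bearing = atan2(-3.76, -11.63) mod 360° = 197.90°; distance = √((-3.76)² + (-11.63)²) = 12.225 km.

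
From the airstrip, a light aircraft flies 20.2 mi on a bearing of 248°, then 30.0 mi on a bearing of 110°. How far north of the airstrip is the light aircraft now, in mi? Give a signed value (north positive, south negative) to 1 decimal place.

Leg 1 (248°, 20.2 mi): east 20.2 sin 248° = -18.73, north 20.2 cos 248° = -7.57
Leg 2 (110°, 30.0 mi): east 30.0 sin 110° = 28.19, north 30.0 cos 110° = -10.26
Net north component: -17.83 mi.

-17.8 mi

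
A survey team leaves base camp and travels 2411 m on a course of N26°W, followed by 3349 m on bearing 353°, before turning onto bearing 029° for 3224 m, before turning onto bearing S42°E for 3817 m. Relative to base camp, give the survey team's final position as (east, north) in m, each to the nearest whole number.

(2652, 5474)

Leg 1 (N26°W, 2411 m): east 2411 sin 334° = -1056.91, north 2411 cos 334° = 2166.99
Leg 2 (353°, 3349 m): east 3349 sin 353° = -408.14, north 3349 cos 353° = 3324.04
Leg 3 (029°, 3224 m): east 3224 sin 29° = 1563.03, north 3224 cos 29° = 2819.77
Leg 4 (S42°E, 3817 m): east 3817 sin 138° = 2554.07, north 3817 cos 138° = -2836.58
Summing: 2652.04 m east, 5474.22 m north → (2652, 5474).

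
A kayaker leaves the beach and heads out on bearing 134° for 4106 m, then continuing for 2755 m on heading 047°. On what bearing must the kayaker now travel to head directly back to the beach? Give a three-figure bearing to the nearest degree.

Leg 1 (134°, 4106 m): east 4106 sin 134° = 2953.61, north 4106 cos 134° = -2852.27
Leg 2 (047°, 2755 m): east 2755 sin 47° = 2014.88, north 2755 cos 47° = 1878.91
Net displacement: 4968.49 east, -973.36 north. Direction back to start is (-4968.49, 973.36): bearing = atan2(-4968.49, 973.36) mod 360° = 281.08° ≈ 281°.

281°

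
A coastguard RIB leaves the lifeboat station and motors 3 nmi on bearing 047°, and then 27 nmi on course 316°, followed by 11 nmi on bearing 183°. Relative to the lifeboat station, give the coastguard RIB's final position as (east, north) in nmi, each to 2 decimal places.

(-17.14, 10.48)

Leg 1 (047°, 3 nmi): east 3 sin 47° = 2.19, north 3 cos 47° = 2.05
Leg 2 (316°, 27 nmi): east 27 sin 316° = -18.76, north 27 cos 316° = 19.42
Leg 3 (183°, 11 nmi): east 11 sin 183° = -0.58, north 11 cos 183° = -10.98
Summing: -17.14 nmi east, 10.48 nmi north → (-17.14, 10.48).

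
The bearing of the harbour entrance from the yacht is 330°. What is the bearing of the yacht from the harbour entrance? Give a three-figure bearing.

Back-bearing = 330° − 180° = 150°.

150°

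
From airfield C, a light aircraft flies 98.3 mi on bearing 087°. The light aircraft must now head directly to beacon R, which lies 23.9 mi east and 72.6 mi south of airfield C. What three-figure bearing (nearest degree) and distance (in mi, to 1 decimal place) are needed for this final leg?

224°, 107.5 mi

Leg 1 (087°, 98.3 mi): east 98.3 sin 87° = 98.17, north 98.3 cos 87° = 5.14
Current position: (98.17, 5.14). Target: (23.9, -72.6). Remaining: Δeast = -74.27, Δnorth = -77.74.
Bearing = atan2(-74.27, -77.74) mod 360° = 223.69°; distance = √((-74.27)² + (-77.74)²) = 107.515 mi.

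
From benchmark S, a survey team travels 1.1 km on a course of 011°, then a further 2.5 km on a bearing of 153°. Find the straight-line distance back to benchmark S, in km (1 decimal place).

1.8 km

Leg 1 (011°, 1.1 km): east 1.1 sin 11° = 0.21, north 1.1 cos 11° = 1.08
Leg 2 (153°, 2.5 km): east 2.5 sin 153° = 1.13, north 2.5 cos 153° = -2.23
Net: 1.34 east, -1.15 north. Distance = √((1.34)² + (-1.15)²) = 1.768 km.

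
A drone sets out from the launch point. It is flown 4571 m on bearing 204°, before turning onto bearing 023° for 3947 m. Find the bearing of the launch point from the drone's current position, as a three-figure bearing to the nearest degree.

Leg 1 (204°, 4571 m): east 4571 sin 204° = -1859.19, north 4571 cos 204° = -4175.82
Leg 2 (023°, 3947 m): east 3947 sin 23° = 1542.22, north 3947 cos 23° = 3633.23
Net displacement: -316.98 east, -542.58 north. Direction back to start is (316.98, 542.58): bearing = atan2(316.98, 542.58) mod 360° = 30.29° ≈ 030°.

030°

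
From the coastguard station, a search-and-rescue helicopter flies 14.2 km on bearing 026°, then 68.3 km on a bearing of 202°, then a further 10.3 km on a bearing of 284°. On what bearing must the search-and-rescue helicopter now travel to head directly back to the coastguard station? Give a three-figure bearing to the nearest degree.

Leg 1 (026°, 14.2 km): east 14.2 sin 26° = 6.22, north 14.2 cos 26° = 12.76
Leg 2 (202°, 68.3 km): east 68.3 sin 202° = -25.59, north 68.3 cos 202° = -63.33
Leg 3 (284°, 10.3 km): east 10.3 sin 284° = -9.99, north 10.3 cos 284° = 2.49
Net displacement: -29.35 east, -48.07 north. Direction back to start is (29.35, 48.07): bearing = atan2(29.35, 48.07) mod 360° = 31.41° ≈ 031°.

031°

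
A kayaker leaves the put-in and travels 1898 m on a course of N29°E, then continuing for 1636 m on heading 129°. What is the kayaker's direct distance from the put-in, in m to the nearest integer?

2280 m

Leg 1 (N29°E, 1898 m): east 1898 sin 29° = 920.17, north 1898 cos 29° = 1660.03
Leg 2 (129°, 1636 m): east 1636 sin 129° = 1271.41, north 1636 cos 129° = -1029.57
Net: 2191.58 east, 630.46 north. Distance = √((2191.58)² + (630.46)²) = 2280.461 m.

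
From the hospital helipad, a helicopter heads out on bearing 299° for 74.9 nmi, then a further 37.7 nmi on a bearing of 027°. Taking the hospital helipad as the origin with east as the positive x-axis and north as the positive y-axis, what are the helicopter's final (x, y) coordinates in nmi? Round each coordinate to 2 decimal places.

Leg 1 (299°, 74.9 nmi): east 74.9 sin 299° = -65.51, north 74.9 cos 299° = 36.31
Leg 2 (027°, 37.7 nmi): east 37.7 sin 27° = 17.12, north 37.7 cos 27° = 33.59
Summing: -48.39 nmi east, 69.90 nmi north → (-48.39, 69.90).

(-48.39, 69.90)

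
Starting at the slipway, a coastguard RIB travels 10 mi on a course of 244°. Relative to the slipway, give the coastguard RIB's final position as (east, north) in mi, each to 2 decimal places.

(-8.99, -4.38)

Leg 1 (244°, 10 mi): east 10 sin 244° = -8.99, north 10 cos 244° = -4.38
Summing: -8.99 mi east, -4.38 mi north → (-8.99, -4.38).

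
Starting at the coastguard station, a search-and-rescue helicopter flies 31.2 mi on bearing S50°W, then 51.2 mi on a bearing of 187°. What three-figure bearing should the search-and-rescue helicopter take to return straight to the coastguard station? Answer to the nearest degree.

Leg 1 (S50°W, 31.2 mi): east 31.2 sin 230° = -23.90, north 31.2 cos 230° = -20.05
Leg 2 (187°, 51.2 mi): east 51.2 sin 187° = -6.24, north 51.2 cos 187° = -50.82
Net displacement: -30.14 east, -70.87 north. Direction back to start is (30.14, 70.87): bearing = atan2(30.14, 70.87) mod 360° = 23.04° ≈ 023°.

023°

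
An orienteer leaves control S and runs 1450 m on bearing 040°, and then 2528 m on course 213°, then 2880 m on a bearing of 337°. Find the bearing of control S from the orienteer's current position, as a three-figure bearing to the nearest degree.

Leg 1 (040°, 1450 m): east 1450 sin 40° = 932.04, north 1450 cos 40° = 1110.76
Leg 2 (213°, 2528 m): east 2528 sin 213° = -1376.85, north 2528 cos 213° = -2120.16
Leg 3 (337°, 2880 m): east 2880 sin 337° = -1125.31, north 2880 cos 337° = 2651.05
Net displacement: -1570.11 east, 1641.66 north. Direction back to start is (1570.11, -1641.66): bearing = atan2(1570.11, -1641.66) mod 360° = 136.28° ≈ 136°.

136°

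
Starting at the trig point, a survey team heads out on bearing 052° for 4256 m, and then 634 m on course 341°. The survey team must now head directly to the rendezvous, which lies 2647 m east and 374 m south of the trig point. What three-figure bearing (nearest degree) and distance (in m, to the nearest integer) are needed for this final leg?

Leg 1 (052°, 4256 m): east 4256 sin 52° = 3353.77, north 4256 cos 52° = 2620.26
Leg 2 (341°, 634 m): east 634 sin 341° = -206.41, north 634 cos 341° = 599.46
Current position: (3147.36, 3219.71). Target: (2647, -374). Remaining: Δeast = -500.36, Δnorth = -3593.71.
Bearing = atan2(-500.36, -3593.71) mod 360° = 187.93°; distance = √((-500.36)² + (-3593.71)²) = 3628.380 m.

188°, 3628 m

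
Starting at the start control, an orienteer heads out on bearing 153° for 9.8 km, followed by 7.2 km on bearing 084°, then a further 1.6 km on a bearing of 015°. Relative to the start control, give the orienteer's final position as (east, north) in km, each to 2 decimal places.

Leg 1 (153°, 9.8 km): east 9.8 sin 153° = 4.45, north 9.8 cos 153° = -8.73
Leg 2 (084°, 7.2 km): east 7.2 sin 84° = 7.16, north 7.2 cos 84° = 0.75
Leg 3 (015°, 1.6 km): east 1.6 sin 15° = 0.41, north 1.6 cos 15° = 1.55
Summing: 12.02 km east, -6.43 km north → (12.02, -6.43).

(12.02, -6.43)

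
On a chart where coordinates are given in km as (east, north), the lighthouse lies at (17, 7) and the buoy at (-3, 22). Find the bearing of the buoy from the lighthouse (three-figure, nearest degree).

Δeast = -3 − 17 = -20.00; Δnorth = 22 − 7 = 15.00.
Bearing = atan2(Δeast, Δnorth) mod 360° = 306.87° ≈ 307°.

307°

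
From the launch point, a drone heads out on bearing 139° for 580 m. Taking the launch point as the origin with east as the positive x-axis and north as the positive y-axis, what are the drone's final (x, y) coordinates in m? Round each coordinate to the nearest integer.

(381, -438)

Leg 1 (139°, 580 m): east 580 sin 139° = 380.51, north 580 cos 139° = -437.73
Summing: 380.51 m east, -437.73 m north → (381, -438).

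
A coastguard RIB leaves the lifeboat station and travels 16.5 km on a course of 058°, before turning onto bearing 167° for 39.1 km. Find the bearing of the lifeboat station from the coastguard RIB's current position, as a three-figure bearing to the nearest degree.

Leg 1 (058°, 16.5 km): east 16.5 sin 58° = 13.99, north 16.5 cos 58° = 8.74
Leg 2 (167°, 39.1 km): east 39.1 sin 167° = 8.80, north 39.1 cos 167° = -38.10
Net displacement: 22.79 east, -29.35 north. Direction back to start is (-22.79, 29.35): bearing = atan2(-22.79, 29.35) mod 360° = 322.18° ≈ 322°.

322°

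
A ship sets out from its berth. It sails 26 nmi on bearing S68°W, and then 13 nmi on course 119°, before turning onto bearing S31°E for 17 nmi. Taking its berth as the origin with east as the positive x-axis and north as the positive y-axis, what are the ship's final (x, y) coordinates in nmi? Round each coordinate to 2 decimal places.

(-3.98, -30.61)

Leg 1 (S68°W, 26 nmi): east 26 sin 248° = -24.11, north 26 cos 248° = -9.74
Leg 2 (119°, 13 nmi): east 13 sin 119° = 11.37, north 13 cos 119° = -6.30
Leg 3 (S31°E, 17 nmi): east 17 sin 149° = 8.76, north 17 cos 149° = -14.57
Summing: -3.98 nmi east, -30.61 nmi north → (-3.98, -30.61).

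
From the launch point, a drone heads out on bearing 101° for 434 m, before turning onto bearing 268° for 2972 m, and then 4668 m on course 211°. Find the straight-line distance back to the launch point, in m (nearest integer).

Leg 1 (101°, 434 m): east 434 sin 101° = 426.03, north 434 cos 101° = -82.81
Leg 2 (268°, 2972 m): east 2972 sin 268° = -2970.19, north 2972 cos 268° = -103.72
Leg 3 (211°, 4668 m): east 4668 sin 211° = -2404.20, north 4668 cos 211° = -4001.26
Net: -4948.36 east, -4187.79 north. Distance = √((-4948.36)² + (-4187.79)²) = 6482.581 m.

6483 m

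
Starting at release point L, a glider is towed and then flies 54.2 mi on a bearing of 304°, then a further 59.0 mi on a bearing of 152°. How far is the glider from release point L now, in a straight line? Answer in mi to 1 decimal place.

27.8 mi

Leg 1 (304°, 54.2 mi): east 54.2 sin 304° = -44.93, north 54.2 cos 304° = 30.31
Leg 2 (152°, 59.0 mi): east 59.0 sin 152° = 27.70, north 59.0 cos 152° = -52.09
Net: -17.24 east, -21.79 north. Distance = √((-17.24)² + (-21.79)²) = 27.779 mi.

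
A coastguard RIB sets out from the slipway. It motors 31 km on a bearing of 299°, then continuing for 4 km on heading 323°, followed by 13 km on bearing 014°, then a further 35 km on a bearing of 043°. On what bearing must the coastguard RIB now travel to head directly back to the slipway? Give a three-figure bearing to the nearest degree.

Leg 1 (299°, 31 km): east 31 sin 299° = -27.11, north 31 cos 299° = 15.03
Leg 2 (323°, 4 km): east 4 sin 323° = -2.41, north 4 cos 323° = 3.19
Leg 3 (014°, 13 km): east 13 sin 14° = 3.14, north 13 cos 14° = 12.61
Leg 4 (043°, 35 km): east 35 sin 43° = 23.87, north 35 cos 43° = 25.60
Net displacement: -2.51 east, 56.43 north. Direction back to start is (2.51, -56.43): bearing = atan2(2.51, -56.43) mod 360° = 177.46° ≈ 177°.

177°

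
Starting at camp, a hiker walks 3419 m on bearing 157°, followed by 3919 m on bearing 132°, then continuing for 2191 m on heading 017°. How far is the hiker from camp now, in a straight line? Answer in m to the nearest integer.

Leg 1 (157°, 3419 m): east 3419 sin 157° = 1335.91, north 3419 cos 157° = -3147.21
Leg 2 (132°, 3919 m): east 3919 sin 132° = 2912.38, north 3919 cos 132° = -2622.32
Leg 3 (017°, 2191 m): east 2191 sin 17° = 640.59, north 2191 cos 17° = 2095.26
Net: 4888.88 east, -3674.27 north. Distance = √((4888.88)² + (-3674.27)²) = 6115.667 m.

6116 m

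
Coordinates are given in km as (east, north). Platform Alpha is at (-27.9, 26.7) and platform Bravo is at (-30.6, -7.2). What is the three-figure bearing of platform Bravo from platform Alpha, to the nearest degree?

185°

Δeast = -30.6 − -27.9 = -2.70; Δnorth = -7.2 − 26.7 = -33.90.
Bearing = atan2(Δeast, Δnorth) mod 360° = 184.55° ≈ 185°.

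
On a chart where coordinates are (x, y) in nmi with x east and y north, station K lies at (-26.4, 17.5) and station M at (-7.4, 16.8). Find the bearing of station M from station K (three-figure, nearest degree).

092°

Δeast = -7.4 − -26.4 = 19.00; Δnorth = 16.8 − 17.5 = -0.70.
Bearing = atan2(Δeast, Δnorth) mod 360° = 92.11° ≈ 092°.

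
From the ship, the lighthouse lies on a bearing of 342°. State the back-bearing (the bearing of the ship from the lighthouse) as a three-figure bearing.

162°

Back-bearing = 342° − 180° = 162°.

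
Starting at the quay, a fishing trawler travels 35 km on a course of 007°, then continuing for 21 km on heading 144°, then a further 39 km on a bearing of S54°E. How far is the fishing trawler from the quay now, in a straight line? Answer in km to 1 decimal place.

48.4 km

Leg 1 (007°, 35 km): east 35 sin 7° = 4.27, north 35 cos 7° = 34.74
Leg 2 (144°, 21 km): east 21 sin 144° = 12.34, north 21 cos 144° = -16.99
Leg 3 (S54°E, 39 km): east 39 sin 126° = 31.55, north 39 cos 126° = -22.92
Net: 48.16 east, -5.17 north. Distance = √((48.16)² + (-5.17)²) = 48.438 km.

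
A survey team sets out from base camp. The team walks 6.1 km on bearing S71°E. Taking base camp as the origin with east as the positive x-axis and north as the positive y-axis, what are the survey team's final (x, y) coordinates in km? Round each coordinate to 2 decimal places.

(5.77, -1.99)

Leg 1 (S71°E, 6.1 km): east 6.1 sin 109° = 5.77, north 6.1 cos 109° = -1.99
Summing: 5.77 km east, -1.99 km north → (5.77, -1.99).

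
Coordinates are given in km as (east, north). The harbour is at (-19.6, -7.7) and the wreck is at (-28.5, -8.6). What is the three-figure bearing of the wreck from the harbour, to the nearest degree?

Δeast = -28.5 − -19.6 = -8.90; Δnorth = -8.6 − -7.7 = -0.90.
Bearing = atan2(Δeast, Δnorth) mod 360° = 264.23° ≈ 264°.

264°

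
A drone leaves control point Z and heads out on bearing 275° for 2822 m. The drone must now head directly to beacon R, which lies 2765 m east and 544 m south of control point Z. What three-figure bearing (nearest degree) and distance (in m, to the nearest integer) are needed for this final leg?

098°, 5632 m

Leg 1 (275°, 2822 m): east 2822 sin 275° = -2811.26, north 2822 cos 275° = 245.95
Current position: (-2811.26, 245.95). Target: (2765, -544). Remaining: Δeast = 5576.26, Δnorth = -789.95.
Bearing = atan2(5576.26, -789.95) mod 360° = 98.06°; distance = √((5576.26)² + (-789.95)²) = 5631.937 m.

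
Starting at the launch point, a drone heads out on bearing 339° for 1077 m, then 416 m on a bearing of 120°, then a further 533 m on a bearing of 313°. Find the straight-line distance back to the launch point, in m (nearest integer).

Leg 1 (339°, 1077 m): east 1077 sin 339° = -385.96, north 1077 cos 339° = 1005.47
Leg 2 (120°, 416 m): east 416 sin 120° = 360.27, north 416 cos 120° = -208.00
Leg 3 (313°, 533 m): east 533 sin 313° = -389.81, north 533 cos 313° = 363.51
Net: -415.51 east, 1160.97 north. Distance = √((-415.51)² + (1160.97)²) = 1233.086 m.

1233 m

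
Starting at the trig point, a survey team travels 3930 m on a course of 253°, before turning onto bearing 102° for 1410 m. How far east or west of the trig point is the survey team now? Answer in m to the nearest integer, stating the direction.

Leg 1 (253°, 3930 m): east 3930 sin 253° = -3758.28, north 3930 cos 253° = -1149.02
Leg 2 (102°, 1410 m): east 1410 sin 102° = 1379.19, north 1410 cos 102° = -293.16
Net east component: -2379.09 m.

2379 m west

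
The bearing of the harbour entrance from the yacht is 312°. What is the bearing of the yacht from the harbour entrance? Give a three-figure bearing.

Back-bearing = 312° − 180° = 132°.

132°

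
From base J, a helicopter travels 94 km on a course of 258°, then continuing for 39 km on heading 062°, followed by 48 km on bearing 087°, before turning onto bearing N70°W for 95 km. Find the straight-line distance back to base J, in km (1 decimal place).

Leg 1 (258°, 94 km): east 94 sin 258° = -91.95, north 94 cos 258° = -19.54
Leg 2 (062°, 39 km): east 39 sin 62° = 34.43, north 39 cos 62° = 18.31
Leg 3 (087°, 48 km): east 48 sin 87° = 47.93, north 48 cos 87° = 2.51
Leg 4 (N70°W, 95 km): east 95 sin 290° = -89.27, north 95 cos 290° = 32.49
Net: -98.85 east, 33.77 north. Distance = √((-98.85)² + (33.77)²) = 104.457 km.

104.5 km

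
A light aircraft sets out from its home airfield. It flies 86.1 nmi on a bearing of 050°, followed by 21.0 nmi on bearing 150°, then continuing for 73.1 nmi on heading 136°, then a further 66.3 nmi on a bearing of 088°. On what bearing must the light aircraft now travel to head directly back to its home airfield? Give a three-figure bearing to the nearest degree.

Leg 1 (050°, 86.1 nmi): east 86.1 sin 50° = 65.96, north 86.1 cos 50° = 55.34
Leg 2 (150°, 21.0 nmi): east 21.0 sin 150° = 10.50, north 21.0 cos 150° = -18.19
Leg 3 (136°, 73.1 nmi): east 73.1 sin 136° = 50.78, north 73.1 cos 136° = -52.58
Leg 4 (088°, 66.3 nmi): east 66.3 sin 88° = 66.26, north 66.3 cos 88° = 2.31
Net displacement: 193.50 east, -13.11 north. Direction back to start is (-193.50, 13.11): bearing = atan2(-193.50, 13.11) mod 360° = 273.88° ≈ 274°.

274°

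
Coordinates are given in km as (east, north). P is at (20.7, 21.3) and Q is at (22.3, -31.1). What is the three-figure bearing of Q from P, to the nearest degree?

178°

Δeast = 22.3 − 20.7 = 1.60; Δnorth = -31.1 − 21.3 = -52.40.
Bearing = atan2(Δeast, Δnorth) mod 360° = 178.25° ≈ 178°.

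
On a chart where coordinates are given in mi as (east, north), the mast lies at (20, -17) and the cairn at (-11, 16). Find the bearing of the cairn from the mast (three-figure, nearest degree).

317°

Δeast = -11 − 20 = -31.00; Δnorth = 16 − -17 = 33.00.
Bearing = atan2(Δeast, Δnorth) mod 360° = 316.79° ≈ 317°.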